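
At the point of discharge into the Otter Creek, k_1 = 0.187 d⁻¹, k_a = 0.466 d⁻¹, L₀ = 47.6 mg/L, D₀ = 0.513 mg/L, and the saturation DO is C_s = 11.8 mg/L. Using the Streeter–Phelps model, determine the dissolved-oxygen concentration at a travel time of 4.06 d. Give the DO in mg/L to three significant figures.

DO ≈ 1.60 mg/L

k_1 L₀/(k_a−k_1) = 0.187×47.6/(0.466−0.187) = 8.901/0.2790 = 31.90 mg/L.
e^(−k_1 t) = e^(−0.187×4.060) = 0.4680; e^(−k_a t) = e^(−0.466×4.060) = 0.1508.
D = 31.90 × (0.4680 − 0.1508) + 0.513 × 0.1508 = 10.12 + 0.07735 = 10.20 mg/L.
DO = C_s − D = 11.8 − 10.20 = 1.601 mg/L.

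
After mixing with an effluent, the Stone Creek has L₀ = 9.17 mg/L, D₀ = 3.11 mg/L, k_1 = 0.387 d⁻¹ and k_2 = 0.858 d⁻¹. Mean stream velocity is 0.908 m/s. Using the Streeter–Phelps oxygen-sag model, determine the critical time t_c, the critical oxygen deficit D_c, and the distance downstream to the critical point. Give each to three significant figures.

t_c ≈ 0.560 d; D_c ≈ 3.33 mg/L; x_c ≈ 43.9 km

At the critical point dD/dt = 0, so k_1 L₀ e^(−k_1 t) = k_2 D. Substituting D(t) from the Streeter–Phelps equation and solving for t gives
t_c = ln[(k_2/k_1)(1 − D₀(k_2−k_1)/(k_1 L₀))] / (k_2−k_1).
Here k_2−k_1 = 0.4710 d⁻¹ and 1 − D₀(k_2−k_1)/(k_1 L₀) = 1 − 3.11×0.4710/(0.387×9.17) = 0.5872, so
t_c = ln(2.217 × 0.5872) / 0.4710 = 0.2639 / 0.4710 = 0.5602 d.
L(t_c) = L₀ e^(−k_1 t_c) = 9.17 × 0.8051 = 7.383 mg/L, and at the critical point k_2 D_c = k_1 L, so D_c = (0.387/0.858) × 7.383 = 3.330 mg/L.
x_c = v t_c = 0.908 m/s × 0.5602 d × 86400 s/d = 43950 m ≈ 43.9 km.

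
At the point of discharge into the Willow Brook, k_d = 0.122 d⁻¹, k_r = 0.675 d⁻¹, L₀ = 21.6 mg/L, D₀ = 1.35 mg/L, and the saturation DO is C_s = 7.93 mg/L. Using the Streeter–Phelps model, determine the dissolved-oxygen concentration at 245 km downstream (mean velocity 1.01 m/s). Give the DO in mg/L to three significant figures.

Travel time t = x/v = 245 km / (1.01 m/s) = 245000 m / 1.01 m/s = 242600 s = 2.808 d.
k_d L₀/(k_r−k_d) = 0.122×21.6/(0.675−0.122) = 2.635/0.5530 = 4.765 mg/L.
e^(−k_d t) = e^(−0.122×2.808) = 0.7100; e^(−k_r t) = e^(−0.675×2.808) = 0.1503.
D = 4.765 × (0.7100 − 0.1503) + 1.35 × 0.1503 = 2.667 + 0.2029 = 2.870 mg/L.
DO = C_s − D = 7.93 − 2.870 = 5.060 mg/L.

DO ≈ 5.06 mg/L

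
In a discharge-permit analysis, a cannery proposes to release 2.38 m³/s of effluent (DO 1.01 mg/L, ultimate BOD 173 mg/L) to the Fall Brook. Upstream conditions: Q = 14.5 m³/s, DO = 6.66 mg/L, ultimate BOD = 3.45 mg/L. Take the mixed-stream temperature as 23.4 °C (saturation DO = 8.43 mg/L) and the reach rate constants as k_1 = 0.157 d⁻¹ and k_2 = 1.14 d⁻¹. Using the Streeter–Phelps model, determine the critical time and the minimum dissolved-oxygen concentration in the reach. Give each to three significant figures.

t_c ≈ 1.12 d; minimum DO ≈ 5.27 mg/L

Mixed DO = (14.5×6.66 + 2.38×1.01)/(14.5+2.38) = 98.97/16.88 = 5.863 mg/L.
Mixed L₀ = (14.5×3.45 + 2.38×173)/(16.88) = 461.8/16.88 = 27.36 mg/L.
Initial deficit D₀ = C_s − DO₀ = 8.43 − 5.863 = 2.567 mg/L.
t_c = (1/0.9830) ln[(1.14/0.157)(1 − 2.567×0.9830/(0.157×27.36))] = 1.017 × ln(2.996) = 1.116 d.
D_c = (0.157/1.14) × 27.36 × e^(−0.157×1.116) = 0.1377 × 27.36 × 0.8393 = 3.162 mg/L.
Minimum DO = 8.43 − 3.162 = 5.268 mg/L.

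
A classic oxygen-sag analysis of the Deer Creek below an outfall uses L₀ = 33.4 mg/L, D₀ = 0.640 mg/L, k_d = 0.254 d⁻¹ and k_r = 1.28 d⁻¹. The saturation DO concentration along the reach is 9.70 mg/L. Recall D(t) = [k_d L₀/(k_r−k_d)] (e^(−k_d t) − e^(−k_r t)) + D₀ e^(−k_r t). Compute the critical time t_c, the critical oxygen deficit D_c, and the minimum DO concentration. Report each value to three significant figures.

t_c ≈ 1.50 d; D_c ≈ 4.53 mg/L; min DO ≈ 5.17 mg/L

At the critical point dD/dt = 0, so k_d L₀ e^(−k_d t) = k_r D. Substituting D(t) from the Streeter–Phelps equation and solving for t gives
t_c = ln[(k_r/k_d)(1 − D₀(k_r−k_d)/(k_d L₀))] / (k_r−k_d).
Here k_r−k_d = 1.026 d⁻¹ and 1 − D₀(k_r−k_d)/(k_d L₀) = 1 − 0.640×1.026/(0.254×33.4) = 0.9226, so
t_c = ln(5.039 × 0.9226) / 1.026 = 1.537 / 1.026 = 1.498 d.
D_c = (k_d/k_r) L₀ e^(−k_d t_c) = (0.254/1.28) × 33.4 × e^(−0.254×1.498) = 0.1984 × 33.4 × 0.6836 = 4.531 mg/L.
Minimum DO = C_s − D_c = 9.70 − 4.531 = 5.169 mg/L.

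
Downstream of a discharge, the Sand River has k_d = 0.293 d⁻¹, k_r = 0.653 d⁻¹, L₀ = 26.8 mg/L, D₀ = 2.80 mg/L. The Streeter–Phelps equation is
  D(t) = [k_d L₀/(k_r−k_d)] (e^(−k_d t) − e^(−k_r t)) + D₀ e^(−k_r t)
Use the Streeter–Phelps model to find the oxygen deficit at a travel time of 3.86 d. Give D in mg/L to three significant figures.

k_d L₀/(k_r−k_d) = 0.293×26.8/(0.653−0.293) = 7.852/0.3600 = 21.81 mg/L.
e^(−k_d t) = e^(−0.293×3.860) = 0.3227; e^(−k_r t) = e^(−0.653×3.860) = 0.08041.
D = 21.81 × (0.3227 − 0.08041) + 2.80 × 0.08041 = 5.285 + 0.2252 = 5.510 mg/L.

D ≈ 5.51 mg/L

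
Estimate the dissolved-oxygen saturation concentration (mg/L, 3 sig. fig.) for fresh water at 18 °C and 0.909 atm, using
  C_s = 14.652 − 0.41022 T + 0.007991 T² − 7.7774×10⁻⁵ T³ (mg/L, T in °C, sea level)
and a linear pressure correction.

C_s ≈ 8.55 mg/L

At sea level: C_s = 14.652 − 0.41022×18 + 0.007991×18² − 7.7774×10⁻⁵×18³ = 9.404 mg/L.
Pressure correction: C_s' = 9.404 × 0.909 = 8.548 mg/L.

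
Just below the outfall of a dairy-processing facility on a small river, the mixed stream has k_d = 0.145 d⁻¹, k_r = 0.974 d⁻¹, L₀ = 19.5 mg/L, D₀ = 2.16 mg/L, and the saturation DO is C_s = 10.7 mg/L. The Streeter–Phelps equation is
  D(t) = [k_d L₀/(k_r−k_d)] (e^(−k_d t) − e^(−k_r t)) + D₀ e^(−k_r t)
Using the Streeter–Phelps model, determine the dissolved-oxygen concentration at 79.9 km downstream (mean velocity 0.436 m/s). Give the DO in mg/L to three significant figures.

Travel time t = x/v = 79.9 km / (0.436 m/s) = 79900 m / 0.436 m/s = 183300 s = 2.121 d.
k_d L₀/(k_r−k_d) = 0.145×19.5/(0.974−0.145) = 2.827/0.8290 = 3.411 mg/L.
e^(−k_d t) = e^(−0.145×2.121) = 0.7352; e^(−k_r t) = e^(−0.974×2.121) = 0.1267.
D = 3.411 × (0.7352 − 0.1267) + 2.16 × 0.1267 = 2.076 + 0.2737 = 2.349 mg/L.
DO = C_s − D = 10.7 − 2.349 = 8.351 mg/L.

DO ≈ 8.35 mg/L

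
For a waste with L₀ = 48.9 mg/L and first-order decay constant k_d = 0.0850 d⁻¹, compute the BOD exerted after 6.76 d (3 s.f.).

y ≈ 21.4 mg/L

y_t = L₀(1 − e^(−k_d t)) = 48.9 × (1 − e^(−0.0850×6.76))
= 48.9 × (1 − 0.5629) = 48.9 × 0.4371 = 21.37 mg/L.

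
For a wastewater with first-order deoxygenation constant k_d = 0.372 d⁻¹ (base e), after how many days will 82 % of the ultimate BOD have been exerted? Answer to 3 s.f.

t ≈ 4.61 d

y/L₀ = 1 − e^(−k_d t) = 0.82 ⇒ e^(−k_d t) = 0.180
t = −ln(0.180) / 0.372 = 1.715 / 0.372 = 4.610 d.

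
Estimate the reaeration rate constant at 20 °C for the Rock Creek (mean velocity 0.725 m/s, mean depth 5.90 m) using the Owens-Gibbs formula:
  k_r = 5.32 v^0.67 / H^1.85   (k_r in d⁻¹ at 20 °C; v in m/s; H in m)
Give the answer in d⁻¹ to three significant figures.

k_r ≈ 0.161 d⁻¹

k_r = 5.32 × 0.725^0.67 / 5.90^1.85 = 5.32 × 0.8062 / 26.67 = 0.1608 d⁻¹.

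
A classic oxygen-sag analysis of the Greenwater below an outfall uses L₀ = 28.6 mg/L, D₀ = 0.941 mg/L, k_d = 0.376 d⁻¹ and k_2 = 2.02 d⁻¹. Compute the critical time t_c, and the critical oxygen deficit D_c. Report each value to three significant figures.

With k_2/k_d = 5.372 and 1 − D₀(k_2−k_d)/(k_d L₀) = 0.8561,
t_c = ln(5.372 × 0.8561) / (2.02 − 0.376) = ln(4.599) / 1.644 = 1.526/1.644 = 0.9282 d.
L(t_c) = L₀ e^(−k_d t_c) = 28.6 × 0.7054 = 20.17 mg/L, and at the critical point k_2 D_c = k_d L, so D_c = (0.376/2.02) × 20.17 = 3.755 mg/L.

t_c ≈ 0.928 d; D_c ≈ 3.76 mg/L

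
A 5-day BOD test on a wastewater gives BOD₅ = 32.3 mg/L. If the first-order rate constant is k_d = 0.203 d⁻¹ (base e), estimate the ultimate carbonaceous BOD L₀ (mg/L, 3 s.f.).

BOD₅ = L₀(1 − e^(−5k_d)) ⇒ L₀ = BOD₅ / (1 − e^(−5×0.203))
= 32.3 / (1 − 0.3624) = 32.3 / 0.6376 = 50.66 mg/L.

L₀ ≈ 50.7 mg/L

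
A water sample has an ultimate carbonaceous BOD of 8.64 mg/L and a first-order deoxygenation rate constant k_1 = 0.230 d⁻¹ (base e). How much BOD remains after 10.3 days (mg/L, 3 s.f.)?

L ≈ 0.808 mg/L

L_t = L₀ e^(−k_1 t) = 8.64 × e^(−0.230×10.3) = 8.64 × 0.09357 = 0.8085 mg/L.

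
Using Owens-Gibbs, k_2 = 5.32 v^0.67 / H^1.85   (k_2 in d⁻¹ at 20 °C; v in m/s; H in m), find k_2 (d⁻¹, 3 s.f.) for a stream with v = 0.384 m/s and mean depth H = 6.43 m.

k_2 ≈ 0.0896 d⁻¹

k_2 = 5.32 × 0.384^0.67 / 6.43^1.85 = 5.32 × 0.5266 / 31.27 = 0.08958 d⁻¹.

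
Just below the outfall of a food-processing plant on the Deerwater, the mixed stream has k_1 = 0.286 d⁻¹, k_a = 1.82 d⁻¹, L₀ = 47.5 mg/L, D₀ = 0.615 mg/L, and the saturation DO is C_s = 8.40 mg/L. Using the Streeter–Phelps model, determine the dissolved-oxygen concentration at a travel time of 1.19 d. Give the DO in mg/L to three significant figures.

k_1 L₀/(k_a−k_1) = 0.286×47.5/(1.82−0.286) = 13.58/1.534 = 8.856 mg/L.
e^(−k_1 t) = e^(−0.286×1.190) = 0.7115; e^(−k_a t) = e^(−1.82×1.190) = 0.1147.
D = 8.856 × (0.7115 − 0.1147) + 0.615 × 0.1147 = 5.286 + 0.07051 = 5.356 mg/L.
DO = C_s − D = 8.40 − 5.356 = 3.044 mg/L.

DO ≈ 3.04 mg/L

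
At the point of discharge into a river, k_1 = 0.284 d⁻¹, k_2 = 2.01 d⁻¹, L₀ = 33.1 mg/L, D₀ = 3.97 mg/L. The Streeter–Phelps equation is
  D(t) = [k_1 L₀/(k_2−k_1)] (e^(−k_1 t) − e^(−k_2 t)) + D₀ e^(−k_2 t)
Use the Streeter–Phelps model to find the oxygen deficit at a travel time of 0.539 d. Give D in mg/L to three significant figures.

D ≈ 4.17 mg/L

k_1 L₀/(k_2−k_1) = 0.284×33.1/(2.01−0.284) = 9.400/1.726 = 5.446 mg/L.
e^(−k_1 t) = e^(−0.284×0.5390) = 0.8581; e^(−k_2 t) = e^(−2.01×0.5390) = 0.3384.
D = 5.446 × (0.8581 − 0.3384) + 3.97 × 0.3384 = 2.830 + 1.344 = 4.174 mg/L.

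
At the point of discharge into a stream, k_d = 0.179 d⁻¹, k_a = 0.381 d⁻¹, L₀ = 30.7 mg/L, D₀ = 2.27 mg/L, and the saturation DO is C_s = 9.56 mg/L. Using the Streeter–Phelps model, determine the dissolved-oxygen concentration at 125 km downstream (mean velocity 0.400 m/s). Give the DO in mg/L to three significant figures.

Travel time t = x/v = 125 km / (0.400 m/s) = 125000 m / 0.400 m/s = 312500 s = 3.617 d.
k_d L₀/(k_a−k_d) = 0.179×30.7/(0.381−0.179) = 5.495/0.2020 = 27.20 mg/L.
e^(−k_d t) = e^(−0.179×3.617) = 0.5234; e^(−k_a t) = e^(−0.381×3.617) = 0.2521.
D = 27.20 × (0.5234 − 0.2521) + 2.27 × 0.2521 = 7.381 + 0.5722 = 7.953 mg/L.
DO = C_s − D = 9.56 − 7.953 = 1.607 mg/L.

DO ≈ 1.61 mg/L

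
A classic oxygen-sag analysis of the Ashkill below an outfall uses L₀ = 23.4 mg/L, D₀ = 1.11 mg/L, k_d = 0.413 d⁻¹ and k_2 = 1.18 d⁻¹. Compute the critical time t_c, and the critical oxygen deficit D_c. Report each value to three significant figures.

t_c ≈ 1.25 d; D_c ≈ 4.89 mg/L

At the critical point dD/dt = 0, so k_d L₀ e^(−k_d t) = k_2 D. Substituting D(t) from the Streeter–Phelps equation and solving for t gives
t_c = ln[(k_2/k_d)(1 − D₀(k_2−k_d)/(k_d L₀))] / (k_2−k_d).
Here k_2−k_d = 0.7670 d⁻¹ and 1 − D₀(k_2−k_d)/(k_d L₀) = 1 − 1.11×0.7670/(0.413×23.4) = 0.9119, so
t_c = ln(2.857 × 0.9119) / 0.7670 = 0.9576 / 0.7670 = 1.249 d.
D_c = (k_d/k_2) L₀ e^(−k_d t_c) = (0.413/1.18) × 23.4 × e^(−0.413×1.249) = 0.3500 × 23.4 × 0.5971 = 4.890 mg/L.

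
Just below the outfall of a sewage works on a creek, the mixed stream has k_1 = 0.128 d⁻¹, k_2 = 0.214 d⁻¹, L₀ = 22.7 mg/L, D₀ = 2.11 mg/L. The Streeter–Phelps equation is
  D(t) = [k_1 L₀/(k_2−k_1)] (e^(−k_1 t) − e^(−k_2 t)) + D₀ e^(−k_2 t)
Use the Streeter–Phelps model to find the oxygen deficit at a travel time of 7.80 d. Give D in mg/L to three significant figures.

D ≈ 6.48 mg/L

k_1 L₀/(k_2−k_1) = 0.128×22.7/(0.214−0.128) = 2.906/0.08600 = 33.79 mg/L.
e^(−k_1 t) = e^(−0.128×7.800) = 0.3685; e^(−k_2 t) = e^(−0.214×7.800) = 0.1884.
D = 33.79 × (0.3685 − 0.1884) + 2.11 × 0.1884 = 6.084 + 0.3975 = 6.481 mg/L.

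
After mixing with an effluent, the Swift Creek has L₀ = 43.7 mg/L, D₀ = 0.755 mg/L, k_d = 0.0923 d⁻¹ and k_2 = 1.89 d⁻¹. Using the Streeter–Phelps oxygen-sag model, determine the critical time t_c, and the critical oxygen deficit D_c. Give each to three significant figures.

t_c ≈ 1.45 d; D_c ≈ 1.87 mg/L

t_c = [1/(k_2−k_d)] ln[(k_2/k_d)(1 − D₀(k_2−k_d)/(k_d L₀))]
= [1/(1.89−0.0923)] ln[(1.89/0.0923)(1 − 0.755×1.798/(0.0923×43.7))]
= (1/1.798) ln[20.48 × 0.6635] = 0.5563 × ln(13.59) = 0.5563 × 2.609 = 1.451 d.
D_c = (k_d/k_2) L₀ e^(−k_d t_c) = (0.0923/1.89) × 43.7 × e^(−0.0923×1.451) = 0.04884 × 43.7 × 0.8746 = 1.867 mg/L.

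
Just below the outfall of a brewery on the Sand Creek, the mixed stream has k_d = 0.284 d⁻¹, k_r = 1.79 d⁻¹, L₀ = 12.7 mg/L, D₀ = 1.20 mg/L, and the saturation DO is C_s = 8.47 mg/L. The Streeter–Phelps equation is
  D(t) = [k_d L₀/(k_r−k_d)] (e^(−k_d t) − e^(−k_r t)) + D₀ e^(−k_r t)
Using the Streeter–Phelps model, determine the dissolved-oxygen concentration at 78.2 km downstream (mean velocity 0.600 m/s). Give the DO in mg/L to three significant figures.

DO ≈ 6.99 mg/L

Travel time t = x/v = 78.2 km / (0.600 m/s) = 78200 m / 0.600 m/s = 130300 s = 1.508 d.
k_d L₀/(k_r−k_d) = 0.284×12.7/(1.79−0.284) = 3.607/1.506 = 2.395 mg/L.
e^(−k_d t) = e^(−0.284×1.508) = 0.6515; e^(−k_r t) = e^(−1.79×1.508) = 0.06719.
D = 2.395 × (0.6515 − 0.06719) + 1.20 × 0.06719 = 1.399 + 0.08063 = 1.480 mg/L.
DO = C_s − D = 8.47 − 1.480 = 6.990 mg/L.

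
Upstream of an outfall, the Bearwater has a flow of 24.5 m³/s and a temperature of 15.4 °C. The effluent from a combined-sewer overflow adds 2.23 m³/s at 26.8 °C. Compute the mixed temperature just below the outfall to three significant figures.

Flow-weighted mixing: C = (Q_r C_r + Q_w C_w)/(Q_r + Q_w)
= (24.5×15.4 + 2.23×26.8)/(24.5 + 2.23) = 437.1/26.73 = 16.35 °C.

16.4 °C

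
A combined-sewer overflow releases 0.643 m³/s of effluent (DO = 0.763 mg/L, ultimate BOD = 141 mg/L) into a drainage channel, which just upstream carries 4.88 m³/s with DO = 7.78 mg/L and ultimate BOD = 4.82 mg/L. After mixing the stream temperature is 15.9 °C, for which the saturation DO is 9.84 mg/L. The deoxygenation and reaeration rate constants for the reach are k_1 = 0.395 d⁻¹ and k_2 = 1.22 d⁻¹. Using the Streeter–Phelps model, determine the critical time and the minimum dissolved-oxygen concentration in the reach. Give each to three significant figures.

Mixed DO = (4.88×7.78 + 0.643×0.763)/(4.88+0.643) = 38.46/5.523 = 6.963 mg/L.
Mixed L₀ = (4.88×4.82 + 0.643×141)/(5.523) = 114.2/5.523 = 20.67 mg/L.
Initial deficit D₀ = C_s − DO₀ = 9.84 − 6.963 = 2.877 mg/L.
t_c = (1/0.8250) ln[(1.22/0.395)(1 − 2.877×0.8250/(0.395×20.67))] = 1.212 × ln(2.191) = 0.9507 d.
D_c = (0.395/1.22) × 20.67 × e^(−0.395×0.9507) = 0.3238 × 20.67 × 0.6869 = 4.598 mg/L.
Minimum DO = 9.84 − 4.598 = 5.242 mg/L.

t_c ≈ 0.951 d; minimum DO ≈ 5.24 mg/L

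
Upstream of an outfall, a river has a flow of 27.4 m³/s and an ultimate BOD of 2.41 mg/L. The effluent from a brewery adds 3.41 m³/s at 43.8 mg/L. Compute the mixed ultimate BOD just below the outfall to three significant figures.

6.99 mg/L

Flow-weighted mixing: C = (Q_r C_r + Q_w C_w)/(Q_r + Q_w)
= (27.4×2.41 + 3.41×43.8)/(27.4 + 3.41) = 215.4/30.81 = 6.991 mg/L.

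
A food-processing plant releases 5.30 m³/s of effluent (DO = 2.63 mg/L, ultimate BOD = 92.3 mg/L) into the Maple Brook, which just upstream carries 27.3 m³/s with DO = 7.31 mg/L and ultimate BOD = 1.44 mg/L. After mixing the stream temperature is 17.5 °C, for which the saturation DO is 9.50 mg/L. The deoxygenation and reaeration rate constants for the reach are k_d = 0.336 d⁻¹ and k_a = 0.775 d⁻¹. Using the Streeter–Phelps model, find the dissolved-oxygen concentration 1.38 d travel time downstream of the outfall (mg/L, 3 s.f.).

DO ≈ 4.94 mg/L

Mixed DO = (27.3×7.31 + 5.30×2.63)/(27.3+5.30) = 213.5/32.60 = 6.549 mg/L.
Mixed L₀ = (27.3×1.44 + 5.30×92.3)/(32.60) = 528.5/32.60 = 16.21 mg/L.
Initial deficit D₀ = C_s − DO₀ = 9.50 − 6.549 = 2.951 mg/L.
D(1.38) = [0.336×16.21/(0.775−0.336)](e^(−0.336×1.38) − e^(−0.775×1.38)) + 2.951 e^(−0.775×1.38)
= 12.41 × (0.6290 − 0.3432) + 2.951 × 0.3432 = 4.559 mg/L.
DO = 9.50 − 4.559 = 4.941 mg/L.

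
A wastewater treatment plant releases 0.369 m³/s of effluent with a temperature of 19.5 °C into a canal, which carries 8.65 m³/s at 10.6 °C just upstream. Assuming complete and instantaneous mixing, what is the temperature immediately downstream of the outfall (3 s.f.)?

Flow-weighted mixing: C = (Q_r C_r + Q_w C_w)/(Q_r + Q_w)
= (8.65×10.6 + 0.369×19.5)/(8.65 + 0.369) = 98.89/9.019 = 10.96 °C.

11.0 °C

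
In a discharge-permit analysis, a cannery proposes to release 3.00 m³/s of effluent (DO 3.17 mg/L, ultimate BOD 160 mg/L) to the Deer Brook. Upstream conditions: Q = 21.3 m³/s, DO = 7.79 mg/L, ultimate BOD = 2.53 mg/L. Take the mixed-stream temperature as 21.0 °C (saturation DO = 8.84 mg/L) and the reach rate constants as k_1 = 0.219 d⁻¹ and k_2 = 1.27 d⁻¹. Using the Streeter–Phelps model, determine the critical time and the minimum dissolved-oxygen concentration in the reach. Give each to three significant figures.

t_c ≈ 1.26 d; minimum DO ≈ 5.96 mg/L

Mixed DO = (21.3×7.79 + 3.00×3.17)/(21.3+3.00) = 175.4/24.30 = 7.220 mg/L.
Mixed L₀ = (21.3×2.53 + 3.00×160)/(24.30) = 533.9/24.30 = 21.97 mg/L.
Initial deficit D₀ = C_s − DO₀ = 8.84 − 7.220 = 1.620 mg/L.
t_c = (1/1.051) ln[(1.27/0.219)(1 − 1.620×1.051/(0.219×21.97))] = 0.9515 × ln(3.747) = 1.257 d.
D_c = (0.219/1.27) × 21.97 × e^(−0.219×1.257) = 0.1724 × 21.97 × 0.7594 = 2.877 mg/L.
Minimum DO = 8.84 − 2.877 = 5.963 mg/L.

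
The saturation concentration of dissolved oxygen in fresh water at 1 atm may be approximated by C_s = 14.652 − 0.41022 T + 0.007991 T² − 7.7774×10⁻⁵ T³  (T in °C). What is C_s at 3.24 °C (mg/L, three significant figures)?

C_s ≈ 13.4 mg/L

C_s = 14.652 − 0.41022×3.24 + 0.007991×3.24² − 7.7774×10⁻⁵×3.24³ = 13.40 mg/L.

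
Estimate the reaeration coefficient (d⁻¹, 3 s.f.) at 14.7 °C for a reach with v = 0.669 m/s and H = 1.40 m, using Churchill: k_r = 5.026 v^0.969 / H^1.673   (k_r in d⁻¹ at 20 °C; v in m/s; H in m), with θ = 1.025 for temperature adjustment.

k_r(20) = 5.026 × 0.669^0.969 / 1.40^1.673 = 5.026 × 0.6774 / 1.756 = 1.939 d⁻¹.
k_r(14.7) = 1.939 × 1.025^(14.7−20) = 1.939 × 0.8773 = 1.701 d⁻¹.

k_r ≈ 1.70 d⁻¹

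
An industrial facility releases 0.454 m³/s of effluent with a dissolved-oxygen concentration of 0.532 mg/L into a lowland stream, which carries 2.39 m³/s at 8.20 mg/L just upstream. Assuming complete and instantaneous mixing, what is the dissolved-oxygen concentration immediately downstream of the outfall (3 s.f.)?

Flow-weighted mixing: C = (Q_r C_r + Q_w C_w)/(Q_r + Q_w)
= (2.39×8.20 + 0.454×0.532)/(2.39 + 0.454) = 19.84/2.844 = 6.976 mg/L.

6.98 mg/L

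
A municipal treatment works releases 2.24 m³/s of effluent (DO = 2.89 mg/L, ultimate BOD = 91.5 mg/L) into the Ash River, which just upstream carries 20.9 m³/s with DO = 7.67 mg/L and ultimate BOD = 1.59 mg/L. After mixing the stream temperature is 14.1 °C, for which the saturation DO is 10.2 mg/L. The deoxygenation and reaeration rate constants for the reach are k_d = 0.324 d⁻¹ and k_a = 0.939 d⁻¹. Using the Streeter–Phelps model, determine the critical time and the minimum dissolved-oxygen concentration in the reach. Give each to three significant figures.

t_c ≈ 0.425 d; minimum DO ≈ 7.11 mg/L

Mixed DO = (20.9×7.67 + 2.24×2.89)/(20.9+2.24) = 166.8/23.14 = 7.207 mg/L.
Mixed L₀ = (20.9×1.59 + 2.24×91.5)/(23.14) = 238.2/23.14 = 10.29 mg/L.
Initial deficit D₀ = C_s − DO₀ = 10.2 − 7.207 = 2.993 mg/L.
t_c = (1/0.6150) ln[(0.939/0.324)(1 − 2.993×0.6150/(0.324×10.29))] = 1.626 × ln(1.299) = 0.4251 d.
D_c = (0.324/0.939) × 10.29 × e^(−0.324×0.4251) = 0.3450 × 10.29 × 0.8713 = 3.095 mg/L.
Minimum DO = 10.2 − 3.095 = 7.105 mg/L.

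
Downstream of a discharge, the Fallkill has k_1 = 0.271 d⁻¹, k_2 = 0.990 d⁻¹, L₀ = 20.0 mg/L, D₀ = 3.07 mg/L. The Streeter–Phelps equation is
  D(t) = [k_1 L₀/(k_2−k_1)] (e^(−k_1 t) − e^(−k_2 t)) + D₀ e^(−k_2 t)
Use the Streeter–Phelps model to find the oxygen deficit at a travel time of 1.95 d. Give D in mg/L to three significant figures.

k_1 L₀/(k_2−k_1) = 0.271×20.0/(0.990−0.271) = 5.420/0.7190 = 7.538 mg/L.
e^(−k_1 t) = e^(−0.271×1.950) = 0.5895; e^(−k_2 t) = e^(−0.990×1.950) = 0.1451.
D = 7.538 × (0.5895 − 0.1451) + 3.07 × 0.1451 = 3.350 + 0.4454 = 3.796 mg/L.

D ≈ 3.80 mg/L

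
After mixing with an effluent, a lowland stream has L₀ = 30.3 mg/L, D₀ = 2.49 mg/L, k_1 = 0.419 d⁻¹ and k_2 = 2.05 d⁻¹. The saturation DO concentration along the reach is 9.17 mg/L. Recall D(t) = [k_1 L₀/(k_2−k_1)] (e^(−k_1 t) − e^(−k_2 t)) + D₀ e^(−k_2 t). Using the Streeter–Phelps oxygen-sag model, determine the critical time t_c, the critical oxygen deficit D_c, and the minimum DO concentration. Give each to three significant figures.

t_c = [1/(k_2−k_1)] ln[(k_2/k_1)(1 − D₀(k_2−k_1)/(k_1 L₀))]
= [1/(2.05−0.419)] ln[(2.05/0.419)(1 − 2.49×1.631/(0.419×30.3))]
= (1/1.631) ln[4.893 × 0.6801] = 0.6131 × ln(3.328) = 0.6131 × 1.202 = 0.7371 d.
D_c = (k_1/k_2) L₀ e^(−k_1 t_c) = (0.419/2.05) × 30.3 × e^(−0.419×0.7371) = 0.2044 × 30.3 × 0.7343 = 4.547 mg/L.
Minimum DO = C_s − D_c = 9.17 − 4.547 = 4.623 mg/L.

t_c ≈ 0.737 d; D_c ≈ 4.55 mg/L; min DO ≈ 4.62 mg/L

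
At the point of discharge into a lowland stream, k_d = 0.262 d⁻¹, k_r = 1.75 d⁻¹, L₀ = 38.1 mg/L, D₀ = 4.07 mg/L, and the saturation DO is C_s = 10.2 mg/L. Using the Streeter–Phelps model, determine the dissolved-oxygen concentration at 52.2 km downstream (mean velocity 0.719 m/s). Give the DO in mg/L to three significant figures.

Travel time t = x/v = 52.2 km / (0.719 m/s) = 52200 m / 0.719 m/s = 72600 s = 0.8403 d.
k_d L₀/(k_r−k_d) = 0.262×38.1/(1.75−0.262) = 9.982/1.488 = 6.708 mg/L.
e^(−k_d t) = e^(−0.262×0.8403) = 0.8024; e^(−k_r t) = e^(−1.75×0.8403) = 0.2298.
D = 6.708 × (0.8024 − 0.2298) + 4.07 × 0.2298 = 3.841 + 0.9353 = 4.776 mg/L.
DO = C_s − D = 10.2 − 4.776 = 5.424 mg/L.

DO ≈ 5.42 mg/L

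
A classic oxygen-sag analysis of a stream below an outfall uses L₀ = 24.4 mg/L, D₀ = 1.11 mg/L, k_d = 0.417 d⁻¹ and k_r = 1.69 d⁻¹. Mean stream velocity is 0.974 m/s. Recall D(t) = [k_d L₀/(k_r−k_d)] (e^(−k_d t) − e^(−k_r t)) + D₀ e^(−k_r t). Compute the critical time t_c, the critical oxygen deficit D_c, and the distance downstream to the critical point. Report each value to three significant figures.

t_c ≈ 0.982 d; D_c ≈ 4.00 mg/L; x_c ≈ 82.6 km

t_c = [1/(k_r−k_d)] ln[(k_r/k_d)(1 − D₀(k_r−k_d)/(k_d L₀))]
= [1/(1.69−0.417)] ln[(1.69/0.417)(1 − 1.11×1.273/(0.417×24.4))]
= (1/1.273) ln[4.053 × 0.8611] = 0.7855 × ln(3.490) = 0.7855 × 1.250 = 0.9818 d.
L(t_c) = L₀ e^(−k_d t_c) = 24.4 × 0.6640 = 16.20 mg/L, and at the critical point k_r D_c = k_d L, so D_c = (0.417/1.69) × 16.20 = 3.998 mg/L.
x_c = v t_c = 0.974 m/s × 0.9818 d × 86400 s/d = 82630 m ≈ 82.6 km.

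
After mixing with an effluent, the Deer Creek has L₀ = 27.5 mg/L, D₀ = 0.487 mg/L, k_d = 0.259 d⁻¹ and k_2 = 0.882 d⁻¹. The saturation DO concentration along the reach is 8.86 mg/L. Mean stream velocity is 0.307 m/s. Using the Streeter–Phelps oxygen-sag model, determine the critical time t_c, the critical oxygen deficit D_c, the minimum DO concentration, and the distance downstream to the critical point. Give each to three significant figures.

t_c ≈ 1.90 d; D_c ≈ 4.94 mg/L; min DO ≈ 3.92 mg/L; x_c ≈ 50.3 km

With k_2/k_d = 3.405 and 1 − D₀(k_2−k_d)/(k_d L₀) = 0.9574,
t_c = ln(3.405 × 0.9574) / (0.882 − 0.259) = ln(3.260) / 0.6230 = 1.182/0.6230 = 1.897 d.
L(t_c) = L₀ e^(−k_d t_c) = 27.5 × 0.6118 = 16.82 mg/L, and at the critical point k_2 D_c = k_d L, so D_c = (0.259/0.882) × 16.82 = 4.941 mg/L.
Minimum DO = C_s − D_c = 8.86 − 4.941 = 3.919 mg/L.
x_c = v t_c = 0.307 m/s × 1.897 d × 86400 s/d = 50320 m ≈ 50.3 km.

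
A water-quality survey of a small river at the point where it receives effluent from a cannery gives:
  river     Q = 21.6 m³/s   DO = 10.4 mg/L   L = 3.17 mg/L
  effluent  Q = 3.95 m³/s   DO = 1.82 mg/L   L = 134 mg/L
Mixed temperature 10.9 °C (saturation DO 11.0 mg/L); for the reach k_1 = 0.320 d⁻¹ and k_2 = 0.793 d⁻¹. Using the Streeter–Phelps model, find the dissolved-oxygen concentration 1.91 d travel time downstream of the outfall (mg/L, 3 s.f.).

Mixed DO = (21.6×10.4 + 3.95×1.82)/(21.6+3.95) = 231.8/25.55 = 9.074 mg/L.
Mixed L₀ = (21.6×3.17 + 3.95×134)/(25.55) = 597.8/25.55 = 23.40 mg/L.
Initial deficit D₀ = C_s − DO₀ = 11.0 − 9.074 = 1.926 mg/L.
D(1.91) = [0.320×23.40/(0.793−0.320)](e^(−0.320×1.91) − e^(−0.793×1.91)) + 1.926 e^(−0.793×1.91)
= 15.83 × (0.5427 − 0.2199) + 1.926 × 0.2199 = 5.533 mg/L.
DO = 11.0 − 5.533 = 5.467 mg/L.

DO ≈ 5.47 mg/L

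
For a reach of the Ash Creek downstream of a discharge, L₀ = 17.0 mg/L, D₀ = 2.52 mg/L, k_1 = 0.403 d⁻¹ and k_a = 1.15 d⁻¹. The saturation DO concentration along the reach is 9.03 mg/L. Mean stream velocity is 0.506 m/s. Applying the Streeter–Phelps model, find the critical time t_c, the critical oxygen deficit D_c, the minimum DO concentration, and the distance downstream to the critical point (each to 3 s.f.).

t_c = [1/(k_a−k_1)] ln[(k_a/k_1)(1 − D₀(k_a−k_1)/(k_1 L₀))]
= [1/(1.15−0.403)] ln[(1.15/0.403)(1 − 2.52×0.7470/(0.403×17.0))]
= (1/0.7470) ln[2.854 × 0.7252] = 1.339 × ln(2.070) = 1.339 × 0.7273 = 0.9736 d.
L(t_c) = L₀ e^(−k_1 t_c) = 17.0 × 0.6754 = 11.48 mg/L, and at the critical point k_a D_c = k_1 L, so D_c = (0.403/1.15) × 11.48 = 4.024 mg/L.
Minimum DO = C_s − D_c = 9.03 − 4.024 = 5.006 mg/L.
x_c = v t_c = 0.506 m/s × 0.9736 d × 86400 s/d = 42570 m ≈ 42.6 km.

t_c ≈ 0.974 d; D_c ≈ 4.02 mg/L; min DO ≈ 5.01 mg/L; x_c ≈ 42.6 km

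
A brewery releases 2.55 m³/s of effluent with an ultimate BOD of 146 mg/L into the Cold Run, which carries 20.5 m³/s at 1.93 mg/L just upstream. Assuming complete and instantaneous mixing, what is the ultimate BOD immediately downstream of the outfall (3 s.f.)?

17.9 mg/L

Flow-weighted mixing: C = (Q_r C_r + Q_w C_w)/(Q_r + Q_w)
= (20.5×1.93 + 2.55×146)/(20.5 + 2.55) = 411.9/23.05 = 17.87 mg/L.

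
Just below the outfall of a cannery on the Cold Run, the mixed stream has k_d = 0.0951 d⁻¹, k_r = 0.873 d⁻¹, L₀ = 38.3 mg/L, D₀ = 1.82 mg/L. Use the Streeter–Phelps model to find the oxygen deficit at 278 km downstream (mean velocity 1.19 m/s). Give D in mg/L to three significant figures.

Travel time t = x/v = 278 km / (1.19 m/s) = 278000 m / 1.19 m/s = 233600 s = 2.704 d.
k_d L₀/(k_r−k_d) = 0.0951×38.3/(0.873−0.0951) = 3.642/0.7779 = 4.682 mg/L.
e^(−k_d t) = e^(−0.0951×2.704) = 0.7733; e^(−k_r t) = e^(−0.873×2.704) = 0.09438.
D = 4.682 × (0.7733 − 0.09438) + 1.82 × 0.09438 = 3.179 + 0.1718 = 3.350 mg/L.

D ≈ 3.35 mg/L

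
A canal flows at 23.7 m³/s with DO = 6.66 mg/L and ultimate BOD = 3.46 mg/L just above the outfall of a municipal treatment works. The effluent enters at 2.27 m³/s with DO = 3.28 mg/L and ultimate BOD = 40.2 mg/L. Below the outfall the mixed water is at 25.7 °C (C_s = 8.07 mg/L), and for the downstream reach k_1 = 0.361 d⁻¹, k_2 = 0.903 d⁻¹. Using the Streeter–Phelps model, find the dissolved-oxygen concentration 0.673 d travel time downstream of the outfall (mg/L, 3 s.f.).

Mixed DO = (23.7×6.66 + 2.27×3.28)/(23.7+2.27) = 165.3/25.97 = 6.365 mg/L.
Mixed L₀ = (23.7×3.46 + 2.27×40.2)/(25.97) = 173.3/25.97 = 6.671 mg/L.
Initial deficit D₀ = C_s − DO₀ = 8.07 − 6.365 = 1.705 mg/L.
D(0.673) = [0.361×6.671/(0.903−0.361)](e^(−0.361×0.673) − e^(−0.903×0.673)) + 1.705 e^(−0.903×0.673)
= 4.443 × (0.7843 − 0.5446) + 1.705 × 0.5446 = 1.994 mg/L.
DO = 8.07 − 1.994 = 6.076 mg/L.

DO ≈ 6.08 mg/L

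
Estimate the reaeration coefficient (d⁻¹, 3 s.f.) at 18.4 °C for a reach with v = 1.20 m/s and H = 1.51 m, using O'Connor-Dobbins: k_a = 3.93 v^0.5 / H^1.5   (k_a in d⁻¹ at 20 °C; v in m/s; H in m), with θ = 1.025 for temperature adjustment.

k_a ≈ 2.23 d⁻¹

k_a(20) = 3.93 × 1.20^0.5 / 1.51^1.5 = 3.93 × 1.095 / 1.856 = 2.320 d⁻¹.
k_a(18.4) = 2.320 × 1.025^(18.4−20) = 2.320 × 0.9613 = 2.230 d⁻¹.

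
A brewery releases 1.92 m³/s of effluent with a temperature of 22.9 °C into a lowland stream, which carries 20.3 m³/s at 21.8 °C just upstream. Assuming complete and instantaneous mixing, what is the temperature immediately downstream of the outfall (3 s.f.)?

Flow-weighted mixing: C = (Q_r C_r + Q_w C_w)/(Q_r + Q_w)
= (20.3×21.8 + 1.92×22.9)/(20.3 + 1.92) = 486.5/22.22 = 21.90 °C.

21.9 °C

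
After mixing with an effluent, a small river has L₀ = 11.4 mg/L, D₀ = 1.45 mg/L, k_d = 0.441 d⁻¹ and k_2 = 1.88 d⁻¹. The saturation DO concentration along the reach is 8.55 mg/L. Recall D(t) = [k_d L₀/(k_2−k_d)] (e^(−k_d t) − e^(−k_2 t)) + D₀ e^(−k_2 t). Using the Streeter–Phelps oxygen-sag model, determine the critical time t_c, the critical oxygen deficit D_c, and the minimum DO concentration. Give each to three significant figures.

With k_2/k_d = 4.263 and 1 − D₀(k_2−k_d)/(k_d L₀) = 0.5850,
t_c = ln(4.263 × 0.5850) / (1.88 − 0.441) = ln(2.494) / 1.439 = 0.9138/1.439 = 0.6350 d.
D_c = (k_d/k_2) L₀ e^(−k_d t_c) = (0.441/1.88) × 11.4 × e^(−0.441×0.6350) = 0.2346 × 11.4 × 0.7558 = 2.021 mg/L.
Minimum DO = C_s − D_c = 8.55 − 2.021 = 6.529 mg/L.

t_c ≈ 0.635 d; D_c ≈ 2.02 mg/L; min DO ≈ 6.53 mg/L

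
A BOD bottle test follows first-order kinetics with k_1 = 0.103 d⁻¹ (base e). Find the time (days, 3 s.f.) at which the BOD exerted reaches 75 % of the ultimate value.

t ≈ 13.5 d

y/L₀ = 1 − e^(−k_1 t) = 0.75 ⇒ e^(−k_1 t) = 0.250
t = −ln(0.250) / 0.103 = 1.386 / 0.103 = 13.46 d.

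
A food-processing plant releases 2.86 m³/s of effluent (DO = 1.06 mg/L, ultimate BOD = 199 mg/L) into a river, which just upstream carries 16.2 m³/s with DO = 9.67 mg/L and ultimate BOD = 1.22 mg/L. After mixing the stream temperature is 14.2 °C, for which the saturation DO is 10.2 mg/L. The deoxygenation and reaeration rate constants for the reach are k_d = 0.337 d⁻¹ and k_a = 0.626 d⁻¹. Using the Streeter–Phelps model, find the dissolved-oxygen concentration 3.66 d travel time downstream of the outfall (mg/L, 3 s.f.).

DO ≈ 3.16 mg/L

Mixed DO = (16.2×9.67 + 2.86×1.06)/(16.2+2.86) = 159.7/19.06 = 8.378 mg/L.
Mixed L₀ = (16.2×1.22 + 2.86×199)/(19.06) = 588.9/19.06 = 30.90 mg/L.
Initial deficit D₀ = C_s − DO₀ = 10.2 − 8.378 = 1.822 mg/L.
D(3.66) = [0.337×30.90/(0.626−0.337)](e^(−0.337×3.66) − e^(−0.626×3.66)) + 1.822 e^(−0.626×3.66)
= 36.03 × (0.2913 − 0.1011) + 1.822 × 0.1011 = 7.035 mg/L.
DO = 10.2 − 7.035 = 3.165 mg/L.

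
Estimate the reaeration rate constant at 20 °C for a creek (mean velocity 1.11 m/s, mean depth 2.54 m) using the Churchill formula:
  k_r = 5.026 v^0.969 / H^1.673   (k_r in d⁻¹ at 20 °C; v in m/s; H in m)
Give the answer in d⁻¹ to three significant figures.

k_r ≈ 1.17 d⁻¹

k_r = 5.026 × 1.11^0.969 / 2.54^1.673 = 5.026 × 1.106 / 4.756 = 1.169 d⁻¹.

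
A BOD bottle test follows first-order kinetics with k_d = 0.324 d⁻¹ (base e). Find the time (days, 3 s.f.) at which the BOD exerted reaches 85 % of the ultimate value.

y/L₀ = 1 − e^(−k_d t) = 0.85 ⇒ e^(−k_d t) = 0.150
t = −ln(0.150) / 0.324 = 1.897 / 0.324 = 5.855 d.

t ≈ 5.86 d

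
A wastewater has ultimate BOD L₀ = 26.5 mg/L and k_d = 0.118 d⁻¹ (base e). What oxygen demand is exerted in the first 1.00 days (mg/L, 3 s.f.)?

y ≈ 2.95 mg/L

y_t = L₀(1 − e^(−k_d t)) = 26.5 × (1 − e^(−0.118×1.00))
= 26.5 × (1 − 0.8887) = 26.5 × 0.1113 = 2.950 mg/L.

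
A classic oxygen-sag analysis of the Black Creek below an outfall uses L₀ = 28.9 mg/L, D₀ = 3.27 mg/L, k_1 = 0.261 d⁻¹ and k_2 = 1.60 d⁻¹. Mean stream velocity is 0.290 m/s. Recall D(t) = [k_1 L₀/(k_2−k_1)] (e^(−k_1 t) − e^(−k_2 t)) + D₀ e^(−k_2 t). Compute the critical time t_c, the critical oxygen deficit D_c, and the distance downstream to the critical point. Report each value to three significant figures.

t_c ≈ 0.705 d; D_c ≈ 3.92 mg/L; x_c ≈ 17.7 km

t_c = [1/(k_2−k_1)] ln[(k_2/k_1)(1 − D₀(k_2−k_1)/(k_1 L₀))]
= [1/(1.60−0.261)] ln[(1.60/0.261)(1 − 3.27×1.339/(0.261×28.9))]
= (1/1.339) ln[6.130 × 0.4195] = 0.7468 × ln(2.572) = 0.7468 × 0.9446 = 0.7054 d.
D_c = (k_1/k_2) L₀ e^(−k_1 t_c) = (0.261/1.60) × 28.9 × e^(−0.261×0.7054) = 0.1631 × 28.9 × 0.8318 = 3.922 mg/L.
x_c = v t_c = 0.290 m/s × 0.7054 d × 86400 s/d = 17680 m ≈ 17.7 km.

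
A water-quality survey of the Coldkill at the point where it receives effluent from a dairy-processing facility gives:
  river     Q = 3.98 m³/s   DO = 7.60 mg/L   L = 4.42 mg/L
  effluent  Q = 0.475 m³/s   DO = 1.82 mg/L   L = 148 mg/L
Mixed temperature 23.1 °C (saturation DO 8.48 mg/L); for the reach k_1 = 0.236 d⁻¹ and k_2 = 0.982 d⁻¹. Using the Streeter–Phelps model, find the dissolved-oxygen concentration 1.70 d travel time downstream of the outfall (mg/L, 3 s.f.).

DO ≈ 5.20 mg/L

Mixed DO = (3.98×7.60 + 0.475×1.82)/(3.98+0.475) = 31.11/4.455 = 6.984 mg/L.
Mixed L₀ = (3.98×4.42 + 0.475×148)/(4.455) = 87.89/4.455 = 19.73 mg/L.
Initial deficit D₀ = C_s − DO₀ = 8.48 − 6.984 = 1.496 mg/L.
D(1.70) = [0.236×19.73/(0.982−0.236)](e^(−0.236×1.70) − e^(−0.982×1.70)) + 1.496 e^(−0.982×1.70)
= 6.241 × (0.6695 − 0.1884) + 1.496 × 0.1884 = 3.285 mg/L.
DO = 8.48 − 3.285 = 5.195 mg/L.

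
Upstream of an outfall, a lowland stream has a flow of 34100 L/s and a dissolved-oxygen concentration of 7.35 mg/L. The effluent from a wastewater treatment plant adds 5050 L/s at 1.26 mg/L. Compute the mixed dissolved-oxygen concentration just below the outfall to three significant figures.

6.56 mg/L

Flow-weighted mixing: C = (Q_r C_r + Q_w C_w)/(Q_r + Q_w)
= (34100×7.35 + 5050×1.26)/(34100 + 5050) = 257000/39150 = 6.564 mg/L.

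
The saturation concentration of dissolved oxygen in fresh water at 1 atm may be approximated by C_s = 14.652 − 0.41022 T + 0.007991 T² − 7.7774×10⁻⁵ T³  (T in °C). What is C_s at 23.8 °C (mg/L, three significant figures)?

C_s ≈ 8.37 mg/L

C_s = 14.652 − 0.41022×23.8 + 0.007991×23.8² − 7.7774×10⁻⁵×23.8³ = 8.367 mg/L.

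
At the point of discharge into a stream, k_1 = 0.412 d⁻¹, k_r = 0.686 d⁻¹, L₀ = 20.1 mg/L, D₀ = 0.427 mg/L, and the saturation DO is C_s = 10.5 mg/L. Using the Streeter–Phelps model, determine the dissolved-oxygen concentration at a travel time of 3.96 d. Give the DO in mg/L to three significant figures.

DO ≈ 6.56 mg/L

k_1 L₀/(k_r−k_1) = 0.412×20.1/(0.686−0.412) = 8.281/0.2740 = 30.22 mg/L.
e^(−k_1 t) = e^(−0.412×3.960) = 0.1956; e^(−k_r t) = e^(−0.686×3.960) = 0.06610.
D = 30.22 × (0.1956 − 0.06610) + 0.427 × 0.06610 = 3.915 + 0.02823 = 3.943 mg/L.
DO = C_s − D = 10.5 − 3.943 = 6.557 mg/L.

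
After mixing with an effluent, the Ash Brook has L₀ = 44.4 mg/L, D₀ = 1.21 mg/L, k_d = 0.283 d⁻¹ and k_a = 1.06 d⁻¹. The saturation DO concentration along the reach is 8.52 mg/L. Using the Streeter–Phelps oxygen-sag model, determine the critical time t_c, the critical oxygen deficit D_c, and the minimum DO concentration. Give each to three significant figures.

t_c ≈ 1.60 d; D_c ≈ 7.54 mg/L; min DO ≈ 0.982 mg/L

With k_a/k_d = 3.746 and 1 − D₀(k_a−k_d)/(k_d L₀) = 0.9252,
t_c = ln(3.746 × 0.9252) / (1.06 − 0.283) = ln(3.465) / 0.7770 = 1.243/0.7770 = 1.599 d.
D_c = (k_d/k_a) L₀ e^(−k_d t_c) = (0.283/1.06) × 44.4 × e^(−0.283×1.599) = 0.2670 × 44.4 × 0.6359 = 7.538 mg/L.
Minimum DO = C_s − D_c = 8.52 − 7.538 = 0.9816 mg/L.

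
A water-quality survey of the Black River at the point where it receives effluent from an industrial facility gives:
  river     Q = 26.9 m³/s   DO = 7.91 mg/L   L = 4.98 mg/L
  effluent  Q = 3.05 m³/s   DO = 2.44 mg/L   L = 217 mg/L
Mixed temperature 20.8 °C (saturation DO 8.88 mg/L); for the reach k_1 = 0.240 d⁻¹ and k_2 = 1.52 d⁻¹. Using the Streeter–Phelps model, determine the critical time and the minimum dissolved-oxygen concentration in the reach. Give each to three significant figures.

t_c ≈ 1.16 d; minimum DO ≈ 5.70 mg/L

Mixed DO = (26.9×7.91 + 3.05×2.44)/(26.9+3.05) = 220.2/29.95 = 7.353 mg/L.
Mixed L₀ = (26.9×4.98 + 3.05×217)/(29.95) = 795.8/29.95 = 26.57 mg/L.
Initial deficit D₀ = C_s − DO₀ = 8.88 − 7.353 = 1.527 mg/L.
t_c = (1/1.280) ln[(1.52/0.240)(1 − 1.527×1.280/(0.240×26.57))] = 0.7812 × ln(4.392) = 1.156 d.
D_c = (0.240/1.52) × 26.57 × e^(−0.240×1.156) = 0.1579 × 26.57 × 0.7577 = 3.179 mg/L.
Minimum DO = 8.88 − 3.179 = 5.701 mg/L.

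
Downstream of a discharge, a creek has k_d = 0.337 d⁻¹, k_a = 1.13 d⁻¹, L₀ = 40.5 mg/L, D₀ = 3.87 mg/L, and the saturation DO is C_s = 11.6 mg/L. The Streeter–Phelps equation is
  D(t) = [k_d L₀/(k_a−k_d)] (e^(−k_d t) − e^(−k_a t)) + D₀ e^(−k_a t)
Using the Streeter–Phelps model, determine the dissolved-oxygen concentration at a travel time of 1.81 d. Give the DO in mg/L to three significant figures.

DO ≈ 3.97 mg/L

k_d L₀/(k_a−k_d) = 0.337×40.5/(1.13−0.337) = 13.65/0.7930 = 17.21 mg/L.
e^(−k_d t) = e^(−0.337×1.810) = 0.5434; e^(−k_a t) = e^(−1.13×1.810) = 0.1293.
D = 17.21 × (0.5434 − 0.1293) + 3.87 × 0.1293 = 7.126 + 0.5006 = 7.626 mg/L.
DO = C_s − D = 11.6 − 7.626 = 3.974 mg/L.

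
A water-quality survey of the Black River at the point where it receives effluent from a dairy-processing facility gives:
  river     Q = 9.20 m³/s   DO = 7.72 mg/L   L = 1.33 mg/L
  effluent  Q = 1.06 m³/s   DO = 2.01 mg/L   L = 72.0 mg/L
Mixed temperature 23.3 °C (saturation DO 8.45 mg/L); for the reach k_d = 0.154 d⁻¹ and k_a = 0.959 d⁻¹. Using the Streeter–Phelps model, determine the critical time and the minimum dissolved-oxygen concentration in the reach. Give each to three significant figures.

t_c ≈ 0.277 d; minimum DO ≈ 7.12 mg/L

Mixed DO = (9.20×7.72 + 1.06×2.01)/(9.20+1.06) = 73.15/10.26 = 7.130 mg/L.
Mixed L₀ = (9.20×1.33 + 1.06×72.0)/(10.26) = 88.56/10.26 = 8.631 mg/L.
Initial deficit D₀ = C_s − DO₀ = 8.45 − 7.130 = 1.320 mg/L.
t_c = (1/0.8050) ln[(0.959/0.154)(1 − 1.320×0.8050/(0.154×8.631))] = 1.242 × ln(1.249) = 0.2765 d.
D_c = (0.154/0.959) × 8.631 × e^(−0.154×0.2765) = 0.1606 × 8.631 × 0.9583 = 1.328 mg/L.
Minimum DO = 8.45 − 1.328 = 7.122 mg/L.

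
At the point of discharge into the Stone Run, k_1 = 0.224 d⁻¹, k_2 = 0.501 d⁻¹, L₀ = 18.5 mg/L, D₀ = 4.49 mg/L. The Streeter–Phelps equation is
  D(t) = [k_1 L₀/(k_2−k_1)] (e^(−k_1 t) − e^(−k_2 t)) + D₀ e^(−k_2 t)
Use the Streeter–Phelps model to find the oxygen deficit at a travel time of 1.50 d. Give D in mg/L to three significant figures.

D ≈ 5.75 mg/L

k_1 L₀/(k_2−k_1) = 0.224×18.5/(0.501−0.224) = 4.144/0.2770 = 14.96 mg/L.
e^(−k_1 t) = e^(−0.224×1.500) = 0.7146; e^(−k_2 t) = e^(−0.501×1.500) = 0.4717.
D = 14.96 × (0.7146 − 0.4717) + 4.49 × 0.4717 = 3.635 + 2.118 = 5.753 mg/L.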